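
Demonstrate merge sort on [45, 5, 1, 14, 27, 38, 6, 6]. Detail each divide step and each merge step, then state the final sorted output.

Merge sort trace:

Split: [45, 5, 1, 14, 27, 38, 6, 6] -> [45, 5, 1, 14] and [27, 38, 6, 6]
  Split: [45, 5, 1, 14] -> [45, 5] and [1, 14]
    Split: [45, 5] -> [45] and [5]
    Merge: [45] + [5] -> [5, 45]
    Split: [1, 14] -> [1] and [14]
    Merge: [1] + [14] -> [1, 14]
  Merge: [5, 45] + [1, 14] -> [1, 5, 14, 45]
  Split: [27, 38, 6, 6] -> [27, 38] and [6, 6]
    Split: [27, 38] -> [27] and [38]
    Merge: [27] + [38] -> [27, 38]
    Split: [6, 6] -> [6] and [6]
    Merge: [6] + [6] -> [6, 6]
  Merge: [27, 38] + [6, 6] -> [6, 6, 27, 38]
Merge: [1, 5, 14, 45] + [6, 6, 27, 38] -> [1, 5, 6, 6, 14, 27, 38, 45]

Final sorted array: [1, 5, 6, 6, 14, 27, 38, 45]

The merge sort proceeds by recursively splitting the array and merging sorted halves.
After all merges, the sorted array is [1, 5, 6, 6, 14, 27, 38, 45].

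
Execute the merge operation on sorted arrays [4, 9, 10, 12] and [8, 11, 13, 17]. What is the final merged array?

Merging process:

Compare 4 vs 8: take 4 from left. Merged: [4]
Compare 9 vs 8: take 8 from right. Merged: [4, 8]
Compare 9 vs 11: take 9 from left. Merged: [4, 8, 9]
Compare 10 vs 11: take 10 from left. Merged: [4, 8, 9, 10]
Compare 12 vs 11: take 11 from right. Merged: [4, 8, 9, 10, 11]
Compare 12 vs 13: take 12 from left. Merged: [4, 8, 9, 10, 11, 12]
Append remaining from right: [13, 17]. Merged: [4, 8, 9, 10, 11, 12, 13, 17]

Final merged array: [4, 8, 9, 10, 11, 12, 13, 17]
Total comparisons: 6

The merged array is [4, 8, 9, 10, 11, 12, 13, 17], requiring 6 comparisons. The merge step runs in O(n) time where n is the total number of elements.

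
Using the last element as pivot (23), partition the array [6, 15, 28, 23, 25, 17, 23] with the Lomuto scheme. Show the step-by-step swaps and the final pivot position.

Lomuto partition with pivot = 23:

Initial array: [6, 15, 28, 23, 25, 17, 23]

arr[0]=6 <= 23: swap with position 0, array becomes [6, 15, 28, 23, 25, 17, 23]
arr[1]=15 <= 23: swap with position 1, array becomes [6, 15, 28, 23, 25, 17, 23]
arr[2]=28 > 23: no swap
arr[3]=23 <= 23: swap with position 2, array becomes [6, 15, 23, 28, 25, 17, 23]
arr[4]=25 > 23: no swap
arr[5]=17 <= 23: swap with position 3, array becomes [6, 15, 23, 17, 25, 28, 23]

Place pivot at position 4: [6, 15, 23, 17, 23, 28, 25]
Pivot position: 4

After partitioning with pivot 23, the array becomes [6, 15, 23, 17, 23, 28, 25]. The pivot is placed at index 4. All elements to the left of the pivot are <= 23, and all elements to the right are > 23.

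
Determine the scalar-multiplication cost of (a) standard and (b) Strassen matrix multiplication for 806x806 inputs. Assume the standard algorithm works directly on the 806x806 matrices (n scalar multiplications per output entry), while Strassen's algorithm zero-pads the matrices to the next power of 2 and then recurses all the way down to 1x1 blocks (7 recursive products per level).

Matrix multiplication for 806x806 matrices:

Strassen's algorithm requires power-of-2 dimensions. Pad 806x806 to 1024x1024 (next power of 2).

Standard algorithm: 806^3 = 523606616 multiplications
Strassen's algorithm: 7^(log2(1024)) = 7^10 = 282475249 multiplications
Savings: 523606616 - 282475249 = 241131367 multiplications

Standard: 523606616 multiplications (806^3). Strassen: 282475249 multiplications (7^10, after padding to 1024x1024). Strassen reduces 8 recursive multiplications to 7 at each level.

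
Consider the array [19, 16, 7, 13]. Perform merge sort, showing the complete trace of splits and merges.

Merge sort trace:

Split: [19, 16, 7, 13] -> [19, 16] and [7, 13]
  Split: [19, 16] -> [19] and [16]
  Merge: [19] + [16] -> [16, 19]
  Split: [7, 13] -> [7] and [13]
  Merge: [7] + [13] -> [7, 13]
Merge: [16, 19] + [7, 13] -> [7, 13, 16, 19]

Final sorted array: [7, 13, 16, 19]

The merge sort proceeds by recursively splitting the array and merging sorted halves.
After all merges, the sorted array is [7, 13, 16, 19].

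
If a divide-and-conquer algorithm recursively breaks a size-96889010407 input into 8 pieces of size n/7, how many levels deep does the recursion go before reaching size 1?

For divide and conquer with division factor 7:

Problem sizes at each level:
Level 0: 96889010407
Level 1: 13841287201
Level 2: 1977326743
Level 3: 282475249
Level 4: 40353607
Level 5: 5764801
Level 6: 823543
Level 7: 117649
Level 8: 16807
Level 9: 2401
Level 10: 343
Level 11: 49
Level 12: 7
Level 13: 1

The root is level 0 and the size-1 base case is level 13 (the tree spans levels 0 through 13, i.e. 14 levels counting the root), so the depth is the number of divisions: log_7(96889010407) = 13

The recursion tree depth is log_7(96889010407) = 13. At each level, the problem size is divided by 7, so it takes 13 divisions to reduce to a base case of size 1. The algorithm makes 8 recursive calls at each level.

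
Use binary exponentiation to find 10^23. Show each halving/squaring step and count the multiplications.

Computing 10^23 by squaring (build up from 10^1; each line after the first costs one multiplication):

10^1 = 10
10^2 = (10^1)^2 = 10^2 = 100
10^4 = (10^2)^2 = 100^2 = 10000
10^5 = 10 * 10^4 = 10 * 10000 = 100000
10^10 = (10^5)^2 = 100000^2 = 10000000000
10^11 = 10 * 10^10 = 10 * 10000000000 = 100000000000
10^22 = (10^11)^2 = 100000000000^2 = 10000000000000000000000
10^23 = 10 * 10^22 = 10 * 10000000000000000000000 = 100000000000000000000000

Result: 100000000000000000000000
Multiplications needed: 7 (7 lines after 10^1)

10^23 = 100000000000000000000000. Using exponentiation by squaring, this requires 7 multiplications. The key idea: if the exponent is even, square the half-power; if odd, multiply by the base once.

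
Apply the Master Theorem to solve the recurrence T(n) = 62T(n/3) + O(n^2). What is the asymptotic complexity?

Master Theorem for T(n) = 62T(n/3) + O(n^2):

a = 62, b = 3, c = 2
log_b(a) = log_3(62) = 3.7567

Case 1: c = 2 < log_3(62) = 3.7567
T(n) = O(n^(log_3 62))

For T(n) = 62T(n/3) + O(n^2): log_3(62) = 3.7567. This is Case 1 of the Master Theorem (c < log_b(a), work dominated by leaves), giving O(n^(log_3 62)).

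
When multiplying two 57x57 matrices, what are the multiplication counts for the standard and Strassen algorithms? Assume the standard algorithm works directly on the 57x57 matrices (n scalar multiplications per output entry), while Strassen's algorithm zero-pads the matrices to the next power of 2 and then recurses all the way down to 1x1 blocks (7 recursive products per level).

Matrix multiplication for 57x57 matrices:

Strassen's algorithm requires power-of-2 dimensions. Pad 57x57 to 64x64 (next power of 2).

Standard algorithm: 57^3 = 185193 multiplications
Strassen's algorithm: 7^(log2(64)) = 7^6 = 117649 multiplications
Savings: 185193 - 117649 = 67544 multiplications

Standard: 185193 multiplications (57^3). Strassen: 117649 multiplications (7^6, after padding to 64x64). Strassen reduces 8 recursive multiplications to 7 at each level.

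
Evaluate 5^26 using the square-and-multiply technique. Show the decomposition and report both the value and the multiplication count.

Computing 5^26 by squaring (build up from 5^1; each line after the first costs one multiplication):

5^1 = 5
5^2 = (5^1)^2 = 5^2 = 25
5^3 = 5 * 5^2 = 5 * 25 = 125
5^6 = (5^3)^2 = 125^2 = 15625
5^12 = (5^6)^2 = 15625^2 = 244140625
5^13 = 5 * 5^12 = 5 * 244140625 = 1220703125
5^26 = (5^13)^2 = 1220703125^2 = 1490116119384765625

Result: 1490116119384765625
Multiplications needed: 6 (6 lines after 5^1)

5^26 = 1490116119384765625. Using exponentiation by squaring, this requires 6 multiplications. The key idea: if the exponent is even, square the half-power; if odd, multiply by the base once.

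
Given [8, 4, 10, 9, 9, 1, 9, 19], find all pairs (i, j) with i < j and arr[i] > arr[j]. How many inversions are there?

Finding inversions in [8, 4, 10, 9, 9, 1, 9, 19]:

(0, 1): arr[0]=8 > arr[1]=4
(0, 5): arr[0]=8 > arr[5]=1
(1, 5): arr[1]=4 > arr[5]=1
(2, 3): arr[2]=10 > arr[3]=9
(2, 4): arr[2]=10 > arr[4]=9
(2, 5): arr[2]=10 > arr[5]=1
(2, 6): arr[2]=10 > arr[6]=9
(3, 5): arr[3]=9 > arr[5]=1
(4, 5): arr[4]=9 > arr[5]=1

Total inversions: 9

The array has 9 inversion(s): (0,1), (0,5), (1,5), (2,3), (2,4), (2,5), (2,6), (3,5), (4,5). Each pair (i,j) satisfies i < j and arr[i] > arr[j].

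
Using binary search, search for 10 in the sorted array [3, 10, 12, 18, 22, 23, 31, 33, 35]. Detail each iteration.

Binary search for 10 in [3, 10, 12, 18, 22, 23, 31, 33, 35]:

lo=0, hi=8, mid=4, arr[mid]=22 -> 22 > 10, search left half
lo=0, hi=3, mid=1, arr[mid]=10 -> Found target at index 1!

Binary search finds 10 at index 1 after 2 comparisons. The search repeatedly halves the search space by comparing with the middle element.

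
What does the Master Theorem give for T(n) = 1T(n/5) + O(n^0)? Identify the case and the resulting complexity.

Master Theorem for T(n) = 1T(n/5) + O(n^0):

a = 1, b = 5, c = 0
log_b(a) = log_5(1) = 0.0000

Case 2: c = 0 = log_5(1) = 0.0000
T(n) = O(n^0 log n) = O(log n)

For T(n) = 1T(n/5) + O(n^0): log_5(1) = 0.0000. This is Case 2 of the Master Theorem (c = log_b(a), equal work at all levels), giving O(log n).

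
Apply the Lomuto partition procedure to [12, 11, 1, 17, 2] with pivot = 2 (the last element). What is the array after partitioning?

Lomuto partition with pivot = 2:

Initial array: [12, 11, 1, 17, 2]

arr[0]=12 > 2: no swap
arr[1]=11 > 2: no swap
arr[2]=1 <= 2: swap with position 0, array becomes [1, 11, 12, 17, 2]
arr[3]=17 > 2: no swap

Place pivot at position 1: [1, 2, 12, 17, 11]
Pivot position: 1

After partitioning with pivot 2, the array becomes [1, 2, 12, 17, 11]. The pivot is placed at index 1. All elements to the left of the pivot are <= 2, and all elements to the right are > 2.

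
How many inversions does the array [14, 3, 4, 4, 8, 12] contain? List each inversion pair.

Finding inversions in [14, 3, 4, 4, 8, 12]:

(0, 1): arr[0]=14 > arr[1]=3
(0, 2): arr[0]=14 > arr[2]=4
(0, 3): arr[0]=14 > arr[3]=4
(0, 4): arr[0]=14 > arr[4]=8
(0, 5): arr[0]=14 > arr[5]=12

Total inversions: 5

The array has 5 inversion(s): (0,1), (0,2), (0,3), (0,4), (0,5). Each pair (i,j) satisfies i < j and arr[i] > arr[j].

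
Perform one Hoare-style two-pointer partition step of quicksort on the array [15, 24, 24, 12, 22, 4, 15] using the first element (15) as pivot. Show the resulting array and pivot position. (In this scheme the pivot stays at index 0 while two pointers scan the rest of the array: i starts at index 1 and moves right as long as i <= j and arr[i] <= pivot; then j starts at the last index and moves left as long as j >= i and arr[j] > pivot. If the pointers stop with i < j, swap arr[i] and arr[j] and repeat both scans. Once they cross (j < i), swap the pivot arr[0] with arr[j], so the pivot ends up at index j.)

Hoare-style two-pointer partition with pivot = 15:

Initial array: [15, 24, 24, 12, 22, 4, 15]

Pointers start at i = 1, j = 6.
i stops at index 1 (arr[1]=24 > 15), j stops at index 6 (arr[6]=15 <= 15): swap arr[1] and arr[6], array becomes [15, 15, 24, 12, 22, 4, 24]
i stops at index 2 (arr[2]=24 > 15), j stops at index 5 (arr[5]=4 <= 15): swap arr[2] and arr[5], array becomes [15, 15, 4, 12, 22, 24, 24]
i ends at 4, j ends at 3: the pointers have crossed (j < i), so scanning stops.

Swap pivot arr[0] with arr[3] to place pivot at position 3: [12, 15, 4, 15, 22, 24, 24]
Pivot position: 3

After partitioning with pivot 15, the array becomes [12, 15, 4, 15, 22, 24, 24]. The pivot is placed at index 3. All elements to the left of the pivot are <= 15, and all elements to the right are > 15.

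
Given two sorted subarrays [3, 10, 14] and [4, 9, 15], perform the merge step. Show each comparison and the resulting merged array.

Merging process:

Compare 3 vs 4: take 3 from left. Merged: [3]
Compare 10 vs 4: take 4 from right. Merged: [3, 4]
Compare 10 vs 9: take 9 from right. Merged: [3, 4, 9]
Compare 10 vs 15: take 10 from left. Merged: [3, 4, 9, 10]
Compare 14 vs 15: take 14 from left. Merged: [3, 4, 9, 10, 14]
Append remaining from right: [15]. Merged: [3, 4, 9, 10, 14, 15]

Final merged array: [3, 4, 9, 10, 14, 15]
Total comparisons: 5

The merged array is [3, 4, 9, 10, 14, 15], requiring 5 comparisons. The merge step runs in O(n) time where n is the total number of elements.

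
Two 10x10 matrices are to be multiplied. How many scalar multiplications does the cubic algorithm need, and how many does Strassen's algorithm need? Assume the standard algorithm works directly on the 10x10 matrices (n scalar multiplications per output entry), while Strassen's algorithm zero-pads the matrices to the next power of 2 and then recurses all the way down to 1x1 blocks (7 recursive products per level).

Matrix multiplication for 10x10 matrices:

Strassen's algorithm requires power-of-2 dimensions. Pad 10x10 to 16x16 (next power of 2).

Standard algorithm: 10^3 = 1000 multiplications
Strassen's algorithm: 7^(log2(16)) = 7^4 = 2401 multiplications
Difference: 1000 - 2401 = -1401 (Strassen uses MORE here due to padding overhead — for small or just-over-power-of-2 n, padding can outweigh the per-level savings)

Standard: 1000 multiplications (10^3). Strassen: 2401 multiplications (7^4, after padding to 16x16). Strassen reduces 8 recursive multiplications to 7 at each level.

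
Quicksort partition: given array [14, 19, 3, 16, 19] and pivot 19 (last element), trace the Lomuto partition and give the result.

Lomuto partition with pivot = 19:

Initial array: [14, 19, 3, 16, 19]

arr[0]=14 <= 19: swap with position 0, array becomes [14, 19, 3, 16, 19]
arr[1]=19 <= 19: swap with position 1, array becomes [14, 19, 3, 16, 19]
arr[2]=3 <= 19: swap with position 2, array becomes [14, 19, 3, 16, 19]
arr[3]=16 <= 19: swap with position 3, array becomes [14, 19, 3, 16, 19]

Place pivot at position 4: [14, 19, 3, 16, 19]
Pivot position: 4

After partitioning with pivot 19, the array becomes [14, 19, 3, 16, 19]. The pivot is placed at index 4. All elements to the left of the pivot are <= 19, and all elements to the right are > 19.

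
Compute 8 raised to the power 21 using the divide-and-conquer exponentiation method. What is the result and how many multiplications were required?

Computing 8^21 by squaring (build up from 8^1; each line after the first costs one multiplication):

8^1 = 8
8^2 = (8^1)^2 = 8^2 = 64
8^4 = (8^2)^2 = 64^2 = 4096
8^5 = 8 * 8^4 = 8 * 4096 = 32768
8^10 = (8^5)^2 = 32768^2 = 1073741824
8^20 = (8^10)^2 = 1073741824^2 = 1152921504606846976
8^21 = 8 * 8^20 = 8 * 1152921504606846976 = 9223372036854775808

Result: 9223372036854775808
Multiplications needed: 6 (6 lines after 8^1)

8^21 = 9223372036854775808. Using exponentiation by squaring, this requires 6 multiplications. The key idea: if the exponent is even, square the half-power; if odd, multiply by the base once.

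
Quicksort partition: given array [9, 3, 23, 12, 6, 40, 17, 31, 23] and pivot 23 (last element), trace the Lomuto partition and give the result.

Lomuto partition with pivot = 23:

Initial array: [9, 3, 23, 12, 6, 40, 17, 31, 23]

arr[0]=9 <= 23: swap with position 0, array becomes [9, 3, 23, 12, 6, 40, 17, 31, 23]
arr[1]=3 <= 23: swap with position 1, array becomes [9, 3, 23, 12, 6, 40, 17, 31, 23]
arr[2]=23 <= 23: swap with position 2, array becomes [9, 3, 23, 12, 6, 40, 17, 31, 23]
arr[3]=12 <= 23: swap with position 3, array becomes [9, 3, 23, 12, 6, 40, 17, 31, 23]
arr[4]=6 <= 23: swap with position 4, array becomes [9, 3, 23, 12, 6, 40, 17, 31, 23]
arr[5]=40 > 23: no swap
arr[6]=17 <= 23: swap with position 5, array becomes [9, 3, 23, 12, 6, 17, 40, 31, 23]
arr[7]=31 > 23: no swap

Place pivot at position 6: [9, 3, 23, 12, 6, 17, 23, 31, 40]
Pivot position: 6

After partitioning with pivot 23, the array becomes [9, 3, 23, 12, 6, 17, 23, 31, 40]. The pivot is placed at index 6. All elements to the left of the pivot are <= 23, and all elements to the right are > 23.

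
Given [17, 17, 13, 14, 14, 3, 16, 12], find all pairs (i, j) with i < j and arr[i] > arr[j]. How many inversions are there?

Finding inversions in [17, 17, 13, 14, 14, 3, 16, 12]:

(0, 2): arr[0]=17 > arr[2]=13
(0, 3): arr[0]=17 > arr[3]=14
(0, 4): arr[0]=17 > arr[4]=14
(0, 5): arr[0]=17 > arr[5]=3
(0, 6): arr[0]=17 > arr[6]=16
(0, 7): arr[0]=17 > arr[7]=12
(1, 2): arr[1]=17 > arr[2]=13
(1, 3): arr[1]=17 > arr[3]=14
(1, 4): arr[1]=17 > arr[4]=14
(1, 5): arr[1]=17 > arr[5]=3
(1, 6): arr[1]=17 > arr[6]=16
(1, 7): arr[1]=17 > arr[7]=12
(2, 5): arr[2]=13 > arr[5]=3
(2, 7): arr[2]=13 > arr[7]=12
(3, 5): arr[3]=14 > arr[5]=3
(3, 7): arr[3]=14 > arr[7]=12
(4, 5): arr[4]=14 > arr[5]=3
(4, 7): arr[4]=14 > arr[7]=12
(6, 7): arr[6]=16 > arr[7]=12

Total inversions: 19

The array has 19 inversion(s): (0,2), (0,3), (0,4), (0,5), (0,6), (0,7), (1,2), (1,3), (1,4), (1,5), (1,6), (1,7), (2,5), (2,7), (3,5), (3,7), (4,5), (4,7), (6,7). Each pair (i,j) satisfies i < j and arr[i] > arr[j].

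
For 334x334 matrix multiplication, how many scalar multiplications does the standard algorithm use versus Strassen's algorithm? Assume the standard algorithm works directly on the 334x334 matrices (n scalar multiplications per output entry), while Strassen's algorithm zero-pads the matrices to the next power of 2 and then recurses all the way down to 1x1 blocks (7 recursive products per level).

Matrix multiplication for 334x334 matrices:

Strassen's algorithm requires power-of-2 dimensions. Pad 334x334 to 512x512 (next power of 2).

Standard algorithm: 334^3 = 37259704 multiplications
Strassen's algorithm: 7^(log2(512)) = 7^9 = 40353607 multiplications
Difference: 37259704 - 40353607 = -3093903 (Strassen uses MORE here due to padding overhead — for small or just-over-power-of-2 n, padding can outweigh the per-level savings)

Standard: 37259704 multiplications (334^3). Strassen: 40353607 multiplications (7^9, after padding to 512x512). Strassen reduces 8 recursive multiplications to 7 at each level.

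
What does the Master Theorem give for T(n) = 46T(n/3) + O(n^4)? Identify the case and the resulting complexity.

Master Theorem for T(n) = 46T(n/3) + O(n^4):

a = 46, b = 3, c = 4
log_b(a) = log_3(46) = 3.4850

Case 3: c = 4 > log_3(46) = 3.4850
T(n) = O(n^4) = O(n^4)

For T(n) = 46T(n/3) + O(n^4): log_3(46) = 3.4850. This is Case 3 of the Master Theorem (c > log_b(a), work dominated by root), giving O(n^4).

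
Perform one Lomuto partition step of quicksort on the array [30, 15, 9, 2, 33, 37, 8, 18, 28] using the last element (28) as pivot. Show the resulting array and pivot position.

Lomuto partition with pivot = 28:

Initial array: [30, 15, 9, 2, 33, 37, 8, 18, 28]

arr[0]=30 > 28: no swap
arr[1]=15 <= 28: swap with position 0, array becomes [15, 30, 9, 2, 33, 37, 8, 18, 28]
arr[2]=9 <= 28: swap with position 1, array becomes [15, 9, 30, 2, 33, 37, 8, 18, 28]
arr[3]=2 <= 28: swap with position 2, array becomes [15, 9, 2, 30, 33, 37, 8, 18, 28]
arr[4]=33 > 28: no swap
arr[5]=37 > 28: no swap
arr[6]=8 <= 28: swap with position 3, array becomes [15, 9, 2, 8, 33, 37, 30, 18, 28]
arr[7]=18 <= 28: swap with position 4, array becomes [15, 9, 2, 8, 18, 37, 30, 33, 28]

Place pivot at position 5: [15, 9, 2, 8, 18, 28, 30, 33, 37]
Pivot position: 5

After partitioning with pivot 28, the array becomes [15, 9, 2, 8, 18, 28, 30, 33, 37]. The pivot is placed at index 5. All elements to the left of the pivot are <= 28, and all elements to the right are > 28.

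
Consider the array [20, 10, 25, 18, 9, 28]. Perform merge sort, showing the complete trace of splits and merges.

Merge sort trace:

Split: [20, 10, 25, 18, 9, 28] -> [20, 10, 25] and [18, 9, 28]
  Split: [20, 10, 25] -> [20] and [10, 25]
    Split: [10, 25] -> [10] and [25]
    Merge: [10] + [25] -> [10, 25]
  Merge: [20] + [10, 25] -> [10, 20, 25]
  Split: [18, 9, 28] -> [18] and [9, 28]
    Split: [9, 28] -> [9] and [28]
    Merge: [9] + [28] -> [9, 28]
  Merge: [18] + [9, 28] -> [9, 18, 28]
Merge: [10, 20, 25] + [9, 18, 28] -> [9, 10, 18, 20, 25, 28]

Final sorted array: [9, 10, 18, 20, 25, 28]

The merge sort proceeds by recursively splitting the array and merging sorted halves.
After all merges, the sorted array is [9, 10, 18, 20, 25, 28].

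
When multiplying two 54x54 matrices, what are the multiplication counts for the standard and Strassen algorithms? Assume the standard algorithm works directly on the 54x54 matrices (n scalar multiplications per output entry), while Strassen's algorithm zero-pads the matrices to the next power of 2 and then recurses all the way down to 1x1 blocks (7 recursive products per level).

Matrix multiplication for 54x54 matrices:

Strassen's algorithm requires power-of-2 dimensions. Pad 54x54 to 64x64 (next power of 2).

Standard algorithm: 54^3 = 157464 multiplications
Strassen's algorithm: 7^(log2(64)) = 7^6 = 117649 multiplications
Savings: 157464 - 117649 = 39815 multiplications

Standard: 157464 multiplications (54^3). Strassen: 117649 multiplications (7^6, after padding to 64x64). Strassen reduces 8 recursive multiplications to 7 at each level.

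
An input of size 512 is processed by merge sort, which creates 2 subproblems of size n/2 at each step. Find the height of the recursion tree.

For divide and conquer with division factor 2:

Problem sizes at each level:
Level 0: 512
Level 1: 256
Level 2: 128
Level 3: 64
Level 4: 32
Level 5: 16
Level 6: 8
Level 7: 4
Level 8: 2
Level 9: 1

The root is level 0 and the size-1 base case is level 9 (the tree spans levels 0 through 9, i.e. 10 levels counting the root), so the depth is the number of divisions: log_2(512) = 9

The recursion tree depth is log_2(512) = 9. At each level, the problem size is divided by 2, so it takes 9 divisions to reduce to a base case of size 1. The algorithm makes 2 recursive calls at each level.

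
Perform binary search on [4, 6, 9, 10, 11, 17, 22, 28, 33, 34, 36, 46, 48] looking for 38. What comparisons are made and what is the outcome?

Binary search for 38 in [4, 6, 9, 10, 11, 17, 22, 28, 33, 34, 36, 46, 48]:

lo=0, hi=12, mid=6, arr[mid]=22 -> 22 < 38, search right half
lo=7, hi=12, mid=9, arr[mid]=34 -> 34 < 38, search right half
lo=10, hi=12, mid=11, arr[mid]=46 -> 46 > 38, search left half
lo=10, hi=10, mid=10, arr[mid]=36 -> 36 < 38, search right half
lo=11 > hi=10, target 38 not found

Binary search determines that 38 is not in the array after 4 comparisons. The search space was exhausted without finding the target.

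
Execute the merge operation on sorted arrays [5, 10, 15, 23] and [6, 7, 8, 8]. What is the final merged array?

Merging process:

Compare 5 vs 6: take 5 from left. Merged: [5]
Compare 10 vs 6: take 6 from right. Merged: [5, 6]
Compare 10 vs 7: take 7 from right. Merged: [5, 6, 7]
Compare 10 vs 8: take 8 from right. Merged: [5, 6, 7, 8]
Compare 10 vs 8: take 8 from right. Merged: [5, 6, 7, 8, 8]
Append remaining from left: [10, 15, 23]. Merged: [5, 6, 7, 8, 8, 10, 15, 23]

Final merged array: [5, 6, 7, 8, 8, 10, 15, 23]
Total comparisons: 5

The merged array is [5, 6, 7, 8, 8, 10, 15, 23], requiring 5 comparisons. The merge step runs in O(n) time where n is the total number of elements.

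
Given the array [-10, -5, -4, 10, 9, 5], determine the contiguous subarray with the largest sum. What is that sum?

Using Kadane's algorithm on [-10, -5, -4, 10, 9, 5]:

Scanning through the array:
Position 1 (value -5): max_ending_here = -5, max_so_far = -5
Position 2 (value -4): max_ending_here = -4, max_so_far = -4
Position 3 (value 10): max_ending_here = 10, max_so_far = 10
Position 4 (value 9): max_ending_here = 19, max_so_far = 19
Position 5 (value 5): max_ending_here = 24, max_so_far = 24

Maximum subarray: [10, 9, 5]
Maximum sum: 24

The maximum subarray is [10, 9, 5] with sum 24. This subarray runs from index 3 to index 5.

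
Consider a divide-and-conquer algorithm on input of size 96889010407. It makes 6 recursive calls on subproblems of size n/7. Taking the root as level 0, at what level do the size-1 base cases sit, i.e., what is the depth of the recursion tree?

For divide and conquer with division factor 7:

Problem sizes at each level:
Level 0: 96889010407
Level 1: 13841287201
Level 2: 1977326743
Level 3: 282475249
Level 4: 40353607
Level 5: 5764801
Level 6: 823543
Level 7: 117649
Level 8: 16807
Level 9: 2401
Level 10: 343
Level 11: 49
Level 12: 7
Level 13: 1

The root is level 0 and the size-1 base case is level 13 (the tree spans levels 0 through 13, i.e. 14 levels counting the root), so the depth is the number of divisions: log_7(96889010407) = 13

The recursion tree depth is log_7(96889010407) = 13. At each level, the problem size is divided by 7, so it takes 13 divisions to reduce to a base case of size 1. The algorithm makes 6 recursive calls at each level.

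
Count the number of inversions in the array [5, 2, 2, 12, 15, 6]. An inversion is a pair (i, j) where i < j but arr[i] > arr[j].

Finding inversions in [5, 2, 2, 12, 15, 6]:

(0, 1): arr[0]=5 > arr[1]=2
(0, 2): arr[0]=5 > arr[2]=2
(3, 5): arr[3]=12 > arr[5]=6
(4, 5): arr[4]=15 > arr[5]=6

Total inversions: 4

The array has 4 inversion(s): (0,1), (0,2), (3,5), (4,5). Each pair (i,j) satisfies i < j and arr[i] > arr[j].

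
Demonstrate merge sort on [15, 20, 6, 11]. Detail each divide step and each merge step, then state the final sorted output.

Merge sort trace:

Split: [15, 20, 6, 11] -> [15, 20] and [6, 11]
  Split: [15, 20] -> [15] and [20]
  Merge: [15] + [20] -> [15, 20]
  Split: [6, 11] -> [6] and [11]
  Merge: [6] + [11] -> [6, 11]
Merge: [15, 20] + [6, 11] -> [6, 11, 15, 20]

Final sorted array: [6, 11, 15, 20]

The merge sort proceeds by recursively splitting the array and merging sorted halves.
After all merges, the sorted array is [6, 11, 15, 20].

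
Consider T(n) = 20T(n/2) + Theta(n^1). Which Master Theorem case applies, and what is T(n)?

Master Theorem for T(n) = 20T(n/2) + O(n^1):

a = 20, b = 2, c = 1
log_b(a) = log_2(20) = 4.3219

Case 1: c = 1 < log_2(20) = 4.3219
T(n) = O(n^(log_2 20))

For T(n) = 20T(n/2) + O(n^1): log_2(20) = 4.3219. This is Case 1 of the Master Theorem (c < log_b(a), work dominated by leaves), giving O(n^(log_2 20)).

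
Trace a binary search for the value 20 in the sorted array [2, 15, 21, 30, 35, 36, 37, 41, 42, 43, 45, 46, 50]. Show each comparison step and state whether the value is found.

Binary search for 20 in [2, 15, 21, 30, 35, 36, 37, 41, 42, 43, 45, 46, 50]:

lo=0, hi=12, mid=6, arr[mid]=37 -> 37 > 20, search left half
lo=0, hi=5, mid=2, arr[mid]=21 -> 21 > 20, search left half
lo=0, hi=1, mid=0, arr[mid]=2 -> 2 < 20, search right half
lo=1, hi=1, mid=1, arr[mid]=15 -> 15 < 20, search right half
lo=2 > hi=1, target 20 not found

Binary search determines that 20 is not in the array after 4 comparisons. The search space was exhausted without finding the target.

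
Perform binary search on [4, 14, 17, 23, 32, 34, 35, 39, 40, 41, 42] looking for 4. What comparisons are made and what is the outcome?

Binary search for 4 in [4, 14, 17, 23, 32, 34, 35, 39, 40, 41, 42]:

lo=0, hi=10, mid=5, arr[mid]=34 -> 34 > 4, search left half
lo=0, hi=4, mid=2, arr[mid]=17 -> 17 > 4, search left half
lo=0, hi=1, mid=0, arr[mid]=4 -> Found target at index 0!

Binary search finds 4 at index 0 after 3 comparisons. The search repeatedly halves the search space by comparing with the middle element.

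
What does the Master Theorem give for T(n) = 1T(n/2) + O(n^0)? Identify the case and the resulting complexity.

Master Theorem for T(n) = 1T(n/2) + O(n^0):

a = 1, b = 2, c = 0
log_b(a) = log_2(1) = 0.0000

Case 2: c = 0 = log_2(1) = 0.0000
T(n) = O(n^0 log n) = O(log n)

For T(n) = 1T(n/2) + O(n^0): log_2(1) = 0.0000. This is Case 2 of the Master Theorem (c = log_b(a), equal work at all levels), giving O(log n).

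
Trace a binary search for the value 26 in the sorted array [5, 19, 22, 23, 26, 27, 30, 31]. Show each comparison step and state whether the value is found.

Binary search for 26 in [5, 19, 22, 23, 26, 27, 30, 31]:

lo=0, hi=7, mid=3, arr[mid]=23 -> 23 < 26, search right half
lo=4, hi=7, mid=5, arr[mid]=27 -> 27 > 26, search left half
lo=4, hi=4, mid=4, arr[mid]=26 -> Found target at index 4!

Binary search finds 26 at index 4 after 3 comparisons. The search repeatedly halves the search space by comparing with the middle element.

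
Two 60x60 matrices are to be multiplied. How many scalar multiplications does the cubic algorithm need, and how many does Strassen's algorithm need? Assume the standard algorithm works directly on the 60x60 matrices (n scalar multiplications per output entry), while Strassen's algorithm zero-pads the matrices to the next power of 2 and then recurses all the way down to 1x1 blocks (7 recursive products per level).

Matrix multiplication for 60x60 matrices:

Strassen's algorithm requires power-of-2 dimensions. Pad 60x60 to 64x64 (next power of 2).

Standard algorithm: 60^3 = 216000 multiplications
Strassen's algorithm: 7^(log2(64)) = 7^6 = 117649 multiplications
Savings: 216000 - 117649 = 98351 multiplications

Standard: 216000 multiplications (60^3). Strassen: 117649 multiplications (7^6, after padding to 64x64). Strassen reduces 8 recursive multiplications to 7 at each level.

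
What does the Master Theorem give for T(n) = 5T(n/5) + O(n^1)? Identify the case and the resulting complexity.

Master Theorem for T(n) = 5T(n/5) + O(n^1):

a = 5, b = 5, c = 1
log_b(a) = log_5(5) = 1.0000

Case 2: c = 1 = log_5(5) = 1.0000
T(n) = O(n^1 log n) = O(n log n)

For T(n) = 5T(n/5) + O(n^1): log_5(5) = 1.0000. This is Case 2 of the Master Theorem (c = log_b(a), equal work at all levels), giving O(n log n).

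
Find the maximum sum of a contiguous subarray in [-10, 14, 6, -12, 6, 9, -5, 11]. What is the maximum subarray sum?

Using Kadane's algorithm on [-10, 14, 6, -12, 6, 9, -5, 11]:

Scanning through the array:
Position 1 (value 14): max_ending_here = 14, max_so_far = 14
Position 2 (value 6): max_ending_here = 20, max_so_far = 20
Position 3 (value -12): max_ending_here = 8, max_so_far = 20
Position 4 (value 6): max_ending_here = 14, max_so_far = 20
Position 5 (value 9): max_ending_here = 23, max_so_far = 23
Position 6 (value -5): max_ending_here = 18, max_so_far = 23
Position 7 (value 11): max_ending_here = 29, max_so_far = 29

Maximum subarray: [14, 6, -12, 6, 9, -5, 11]
Maximum sum: 29

The maximum subarray is [14, 6, -12, 6, 9, -5, 11] with sum 29. This subarray runs from index 1 to index 7.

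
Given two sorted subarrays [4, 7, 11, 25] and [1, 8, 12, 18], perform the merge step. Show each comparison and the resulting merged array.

Merging process:

Compare 4 vs 1: take 1 from right. Merged: [1]
Compare 4 vs 8: take 4 from left. Merged: [1, 4]
Compare 7 vs 8: take 7 from left. Merged: [1, 4, 7]
Compare 11 vs 8: take 8 from right. Merged: [1, 4, 7, 8]
Compare 11 vs 12: take 11 from left. Merged: [1, 4, 7, 8, 11]
Compare 25 vs 12: take 12 from right. Merged: [1, 4, 7, 8, 11, 12]
Compare 25 vs 18: take 18 from right. Merged: [1, 4, 7, 8, 11, 12, 18]
Append remaining from left: [25]. Merged: [1, 4, 7, 8, 11, 12, 18, 25]

Final merged array: [1, 4, 7, 8, 11, 12, 18, 25]
Total comparisons: 7

The merged array is [1, 4, 7, 8, 11, 12, 18, 25], requiring 7 comparisons. The merge step runs in O(n) time where n is the total number of elements.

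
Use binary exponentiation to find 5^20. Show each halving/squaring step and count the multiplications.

Computing 5^20 by squaring (build up from 5^1; each line after the first costs one multiplication):

5^1 = 5
5^2 = (5^1)^2 = 5^2 = 25
5^4 = (5^2)^2 = 25^2 = 625
5^5 = 5 * 5^4 = 5 * 625 = 3125
5^10 = (5^5)^2 = 3125^2 = 9765625
5^20 = (5^10)^2 = 9765625^2 = 95367431640625

Result: 95367431640625
Multiplications needed: 5 (5 lines after 5^1)

5^20 = 95367431640625. Using exponentiation by squaring, this requires 5 multiplications. The key idea: if the exponent is even, square the half-power; if odd, multiply by the base once.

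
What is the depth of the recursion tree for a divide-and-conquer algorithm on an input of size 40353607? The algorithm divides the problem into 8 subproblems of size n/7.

For divide and conquer with division factor 7:

Problem sizes at each level:
Level 0: 40353607
Level 1: 5764801
Level 2: 823543
Level 3: 117649
Level 4: 16807
Level 5: 2401
Level 6: 343
Level 7: 49
Level 8: 7
Level 9: 1

The root is level 0 and the size-1 base case is level 9 (the tree spans levels 0 through 9, i.e. 10 levels counting the root), so the depth is the number of divisions: log_7(40353607) = 9

The recursion tree depth is log_7(40353607) = 9. At each level, the problem size is divided by 7, so it takes 9 divisions to reduce to a base case of size 1. The algorithm makes 8 recursive calls at each level.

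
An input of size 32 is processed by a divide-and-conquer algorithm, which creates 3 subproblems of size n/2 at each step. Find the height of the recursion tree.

For divide and conquer with division factor 2:

Problem sizes at each level:
Level 0: 32
Level 1: 16
Level 2: 8
Level 3: 4
Level 4: 2
Level 5: 1

The root is level 0 and the size-1 base case is level 5 (the tree spans levels 0 through 5, i.e. 6 levels counting the root), so the depth is the number of divisions: log_2(32) = 5

The recursion tree depth is log_2(32) = 5. At each level, the problem size is divided by 2, so it takes 5 divisions to reduce to a base case of size 1. The algorithm makes 3 recursive calls at each level.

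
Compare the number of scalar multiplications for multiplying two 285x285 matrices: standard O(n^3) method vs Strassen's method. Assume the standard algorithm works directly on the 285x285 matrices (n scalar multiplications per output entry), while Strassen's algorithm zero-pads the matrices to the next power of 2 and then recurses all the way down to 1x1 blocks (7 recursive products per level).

Matrix multiplication for 285x285 matrices:

Strassen's algorithm requires power-of-2 dimensions. Pad 285x285 to 512x512 (next power of 2).

Standard algorithm: 285^3 = 23149125 multiplications
Strassen's algorithm: 7^(log2(512)) = 7^9 = 40353607 multiplications
Difference: 23149125 - 40353607 = -17204482 (Strassen uses MORE here due to padding overhead — for small or just-over-power-of-2 n, padding can outweigh the per-level savings)

Standard: 23149125 multiplications (285^3). Strassen: 40353607 multiplications (7^9, after padding to 512x512). Strassen reduces 8 recursive multiplications to 7 at each level.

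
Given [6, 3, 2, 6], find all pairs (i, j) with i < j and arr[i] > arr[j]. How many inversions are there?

Finding inversions in [6, 3, 2, 6]:

(0, 1): arr[0]=6 > arr[1]=3
(0, 2): arr[0]=6 > arr[2]=2
(1, 2): arr[1]=3 > arr[2]=2

Total inversions: 3

The array has 3 inversion(s): (0,1), (0,2), (1,2). Each pair (i,j) satisfies i < j and arr[i] > arr[j].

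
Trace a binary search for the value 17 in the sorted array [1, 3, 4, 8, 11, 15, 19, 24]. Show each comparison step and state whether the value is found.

Binary search for 17 in [1, 3, 4, 8, 11, 15, 19, 24]:

lo=0, hi=7, mid=3, arr[mid]=8 -> 8 < 17, search right half
lo=4, hi=7, mid=5, arr[mid]=15 -> 15 < 17, search right half
lo=6, hi=7, mid=6, arr[mid]=19 -> 19 > 17, search left half
lo=6 > hi=5, target 17 not found

Binary search determines that 17 is not in the array after 3 comparisons. The search space was exhausted without finding the target.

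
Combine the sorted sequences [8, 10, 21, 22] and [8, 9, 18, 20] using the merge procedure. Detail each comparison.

Merging process:

Compare 8 vs 8: take 8 from left. Merged: [8]
Compare 10 vs 8: take 8 from right. Merged: [8, 8]
Compare 10 vs 9: take 9 from right. Merged: [8, 8, 9]
Compare 10 vs 18: take 10 from left. Merged: [8, 8, 9, 10]
Compare 21 vs 18: take 18 from right. Merged: [8, 8, 9, 10, 18]
Compare 21 vs 20: take 20 from right. Merged: [8, 8, 9, 10, 18, 20]
Append remaining from left: [21, 22]. Merged: [8, 8, 9, 10, 18, 20, 21, 22]

Final merged array: [8, 8, 9, 10, 18, 20, 21, 22]
Total comparisons: 6

The merged array is [8, 8, 9, 10, 18, 20, 21, 22], requiring 6 comparisons. The merge step runs in O(n) time where n is the total number of elements.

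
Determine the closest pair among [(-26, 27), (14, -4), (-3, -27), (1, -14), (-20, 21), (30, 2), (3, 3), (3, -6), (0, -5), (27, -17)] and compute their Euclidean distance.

Computing all pairwise distances among 10 points:

d((-26, 27), (14, -4)) = 50.6063
d((-26, 27), (-3, -27)) = 58.6941
d((-26, 27), (1, -14)) = 49.0918
d((-26, 27), (-20, 21)) = 8.4853
d((-26, 27), (30, 2)) = 61.327
d((-26, 27), (3, 3)) = 37.6431
d((-26, 27), (3, -6)) = 43.9318
d((-26, 27), (0, -5)) = 41.2311
d((-26, 27), (27, -17)) = 68.884
d((14, -4), (-3, -27)) = 28.6007
d((14, -4), (1, -14)) = 16.4012
d((14, -4), (-20, 21)) = 42.2019
d((14, -4), (30, 2)) = 17.088
d((14, -4), (3, 3)) = 13.0384
d((14, -4), (3, -6)) = 11.1803
d((14, -4), (0, -5)) = 14.0357
d((14, -4), (27, -17)) = 18.3848
d((-3, -27), (1, -14)) = 13.6015
d((-3, -27), (-20, 21)) = 50.9215
d((-3, -27), (30, 2)) = 43.9318
d((-3, -27), (3, 3)) = 30.5941
d((-3, -27), (3, -6)) = 21.8403
d((-3, -27), (0, -5)) = 22.2036
d((-3, -27), (27, -17)) = 31.6228
d((1, -14), (-20, 21)) = 40.8167
d((1, -14), (30, 2)) = 33.121
d((1, -14), (3, 3)) = 17.1172
d((1, -14), (3, -6)) = 8.2462
d((1, -14), (0, -5)) = 9.0554
d((1, -14), (27, -17)) = 26.1725
d((-20, 21), (30, 2)) = 53.4883
d((-20, 21), (3, 3)) = 29.2062
d((-20, 21), (3, -6)) = 35.4683
d((-20, 21), (0, -5)) = 32.8024
d((-20, 21), (27, -17)) = 60.4401
d((30, 2), (3, 3)) = 27.0185
d((30, 2), (3, -6)) = 28.1603
d((30, 2), (0, -5)) = 30.8058
d((30, 2), (27, -17)) = 19.2354
d((3, 3), (3, -6)) = 9.0
d((3, 3), (0, -5)) = 8.544
d((3, 3), (27, -17)) = 31.241
d((3, -6), (0, -5)) = 3.1623 <-- minimum
d((3, -6), (27, -17)) = 26.4008
d((0, -5), (27, -17)) = 29.5466

Closest pair: (3, -6) and (0, -5) with distance 3.1623

The closest pair is (3, -6) and (0, -5) with Euclidean distance 3.1623. For 10 points, brute-force pairwise comparison is shown above. For large n, the divide-and-conquer algorithm (sort by x, recurse on halves, check the dividing strip) achieves O(n log n).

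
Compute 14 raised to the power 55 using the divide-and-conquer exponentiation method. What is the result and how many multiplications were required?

Computing 14^55 by squaring (build up from 14^1; each line after the first costs one multiplication):

14^1 = 14
14^2 = (14^1)^2 = 14^2 = 196
14^3 = 14 * 14^2 = 14 * 196 = 2744
14^6 = (14^3)^2 = 2744^2 = 7529536
14^12 = (14^6)^2 = 7529536^2 = 56693912375296
14^13 = 14 * 14^12 = 14 * 56693912375296 = 793714773254144
14^26 = (14^13)^2 = 793714773254144^2 = 629983141281877223603213172736
14^27 = 14 * 14^26 = 14 * 629983141281877223603213172736 = 8819763977946281130444984418304
14^54 = (14^27)^2 = 8819763977946281130444984418304^2 = 77788236626678808982722471083604074886584214739573349250236416
14^55 = 14 * 14^54 = 14 * 77788236626678808982722471083604074886584214739573349250236416 = 1089035312773503325758114595170457048412179006354026889503309824

Result: 1089035312773503325758114595170457048412179006354026889503309824
Multiplications needed: 9 (9 lines after 14^1)

14^55 = 1089035312773503325758114595170457048412179006354026889503309824. Using exponentiation by squaring, this requires 9 multiplications. The key idea: if the exponent is even, square the half-power; if odd, multiply by the base once.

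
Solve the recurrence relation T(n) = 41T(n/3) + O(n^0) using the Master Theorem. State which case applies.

Master Theorem for T(n) = 41T(n/3) + O(n^0):

a = 41, b = 3, c = 0
log_b(a) = log_3(41) = 3.3802

Case 1: c = 0 < log_3(41) = 3.3802
T(n) = O(n^(log_3 41))

For T(n) = 41T(n/3) + O(n^0): log_3(41) = 3.3802. This is Case 1 of the Master Theorem (c < log_b(a), work dominated by leaves), giving O(n^(log_3 41)).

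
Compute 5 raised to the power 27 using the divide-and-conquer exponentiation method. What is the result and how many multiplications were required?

Computing 5^27 by squaring (build up from 5^1; each line after the first costs one multiplication):

5^1 = 5
5^2 = (5^1)^2 = 5^2 = 25
5^3 = 5 * 5^2 = 5 * 25 = 125
5^6 = (5^3)^2 = 125^2 = 15625
5^12 = (5^6)^2 = 15625^2 = 244140625
5^13 = 5 * 5^12 = 5 * 244140625 = 1220703125
5^26 = (5^13)^2 = 1220703125^2 = 1490116119384765625
5^27 = 5 * 5^26 = 5 * 1490116119384765625 = 7450580596923828125

Result: 7450580596923828125
Multiplications needed: 7 (7 lines after 5^1)

5^27 = 7450580596923828125. Using exponentiation by squaring, this requires 7 multiplications. The key idea: if the exponent is even, square the half-power; if odd, multiply by the base once.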